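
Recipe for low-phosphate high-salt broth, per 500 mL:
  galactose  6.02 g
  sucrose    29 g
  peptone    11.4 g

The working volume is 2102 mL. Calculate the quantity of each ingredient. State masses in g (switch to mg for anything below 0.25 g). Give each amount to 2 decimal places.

Ratio of target to recipe volume: 2102 / 500 = 4.204.
galactose: 6.02 g × (2102 mL / 500 mL) = 25.31 g
sucrose: 29 g × (2102 mL / 500 mL) = 121.92 g
peptone: 11.4 g × (2102 mL / 500 mL) = 47.93 g

galactose 25.31 g; sucrose 121.92 g; peptone 47.93 g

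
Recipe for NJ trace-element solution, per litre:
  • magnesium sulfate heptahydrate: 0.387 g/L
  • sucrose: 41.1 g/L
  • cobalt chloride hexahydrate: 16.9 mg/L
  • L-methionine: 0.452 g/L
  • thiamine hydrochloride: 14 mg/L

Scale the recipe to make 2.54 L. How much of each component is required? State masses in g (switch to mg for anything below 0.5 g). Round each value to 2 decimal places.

Scale factor relative to 1 L: 2.54.
magnesium sulfate heptahydrate: 0.387 g/L × 2.54 L = 0.98 g
sucrose: 41.1 g/L × 2.54 L = 104.39 g
cobalt chloride hexahydrate: 16.9 mg/L × 2.54 L = 42.93 mg
L-methionine: 0.452 g/L × 2.54 L = 1.15 g
thiamine hydrochloride: 14 mg/L × 2.54 L = 35.56 mg

magnesium sulfate heptahydrate 0.98 g; sucrose 104.39 g; cobalt chloride hexahydrate 42.93 mg; L-methionine 1.15 g; thiamine hydrochloride 35.56 mg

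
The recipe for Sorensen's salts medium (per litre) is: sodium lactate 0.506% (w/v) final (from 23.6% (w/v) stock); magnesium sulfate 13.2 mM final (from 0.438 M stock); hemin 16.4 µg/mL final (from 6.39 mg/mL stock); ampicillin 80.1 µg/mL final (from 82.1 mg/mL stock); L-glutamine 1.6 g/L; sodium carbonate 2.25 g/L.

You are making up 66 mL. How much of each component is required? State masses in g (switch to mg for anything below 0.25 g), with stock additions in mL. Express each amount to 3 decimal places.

Scale factor relative to 1 L: 0.066.
sodium lactate: V = C2·V2/C1 = 0.506% ÷ 23.6% × 66 mL = 1.415 mL
magnesium sulfate: V = C2·V2/C1 = 13.2 mM × 66 mL ÷ 438 mM = 1.989 mL
hemin: V = C2·V2/C1 = 16.4 µg/mL × 66 mL ÷ 6390 µg/mL = 0.169 mL
ampicillin: dilute stock: 80.1 µg/mL × 66 mL ÷ 82100 µg/mL = 0.064 mL
L-glutamine: 1.6 g/L × 0.066 L = 0.1056 g = 105.600 mg
sodium carbonate: 2.25 g/L × 0.066 L = 0.1485 g = 148.500 mg

sodium lactate 1.415 mL; magnesium sulfate 1.989 mL; hemin 0.169 mL; ampicillin 0.064 mL; L-glutamine 105.600 mg; sodium carbonate 148.500 mg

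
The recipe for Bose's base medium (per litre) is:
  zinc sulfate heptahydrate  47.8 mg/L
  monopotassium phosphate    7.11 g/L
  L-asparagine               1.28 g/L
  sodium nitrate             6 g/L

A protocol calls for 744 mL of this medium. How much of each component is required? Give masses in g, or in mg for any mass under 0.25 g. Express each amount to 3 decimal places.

Working volume: 744 mL = 0.744 L.
zinc sulfate heptahydrate: 47.8 mg/L × 0.744 L = 35.563 mg
monopotassium phosphate: 7.11 g/L × 0.744 L = 5.290 g
L-asparagine: 1.28 g/L × 0.744 L = 0.952 g
sodium nitrate: 6 g/L × 0.744 L = 4.464 g

zinc sulfate heptahydrate 35.563 mg; monopotassium phosphate 5.290 g; L-asparagine 0.952 g; sodium nitrate 4.464 g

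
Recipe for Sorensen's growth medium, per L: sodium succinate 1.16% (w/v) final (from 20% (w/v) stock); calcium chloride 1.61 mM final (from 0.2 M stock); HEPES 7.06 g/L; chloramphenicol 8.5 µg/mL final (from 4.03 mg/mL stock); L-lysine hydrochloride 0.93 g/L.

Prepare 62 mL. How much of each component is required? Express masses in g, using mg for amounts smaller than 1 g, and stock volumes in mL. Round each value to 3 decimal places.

sodium succinate 3.596 mL; calcium chloride 0.499 mL; HEPES 437.720 mg; chloramphenicol 0.131 mL; L-lysine hydrochloride 57.660 mg

Target volume = 62 mL = 0.062 L.
sodium succinate: V = C2·V2/C1 = 1.16% ÷ 20% × 62 mL = 3.596 mL
calcium chloride: V = C2·V2/C1 = 1.61 mM × 62 mL ÷ 200 mM = 0.499 mL
HEPES: 7.06 g/L × 0.062 L = 0.43772 g = 437.720 mg
chloramphenicol: dilute stock: 8.5 µg/mL × 62 mL ÷ 4030 µg/mL = 0.131 mL
L-lysine hydrochloride: 0.93 g/L × 0.062 L = 0.05766 g = 57.660 mg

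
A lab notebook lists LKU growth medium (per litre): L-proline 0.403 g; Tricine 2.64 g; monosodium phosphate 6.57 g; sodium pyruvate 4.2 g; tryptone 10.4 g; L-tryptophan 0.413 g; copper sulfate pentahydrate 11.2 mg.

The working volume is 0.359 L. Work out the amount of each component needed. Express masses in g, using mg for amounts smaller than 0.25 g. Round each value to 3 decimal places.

Scale factor = 359 mL / 1000 mL = 0.359.
L-proline: 0.403 g × (359 mL / 1000 mL) = 0.144677 g = 144.677 mg
Tricine: 2.64 g × (359 mL / 1000 mL) = 0.948 g
monosodium phosphate: 6.57 g × (359 mL / 1000 mL) = 2.359 g
sodium pyruvate: 4.2 g × (359 mL / 1000 mL) = 1.508 g
tryptone: 10.4 g × (359 mL / 1000 mL) = 3.734 g
L-tryptophan: 0.413 g × (359 mL / 1000 mL) = 0.148267 g = 148.267 mg
copper sulfate pentahydrate: 11.2 mg × (359 mL / 1000 mL) = 4.021 mg

L-proline 144.677 mg; Tricine 0.948 g; monosodium phosphate 2.359 g; sodium pyruvate 1.508 g; tryptone 3.734 g; L-tryptophan 148.267 mg; copper sulfate pentahydrate 4.021 mg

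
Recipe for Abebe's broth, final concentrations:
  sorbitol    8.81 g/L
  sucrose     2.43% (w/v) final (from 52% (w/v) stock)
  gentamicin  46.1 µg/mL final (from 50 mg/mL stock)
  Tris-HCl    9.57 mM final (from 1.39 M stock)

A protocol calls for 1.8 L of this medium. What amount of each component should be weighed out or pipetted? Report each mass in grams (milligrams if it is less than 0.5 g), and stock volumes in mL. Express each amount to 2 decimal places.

Working volume: 1.8 L.
sorbitol: 8.81 g/L × 1.8 L = 15.86 g
sucrose: C1V1 = C2V2 → 2.43% ÷ 52% × 1800 mL = 84.12 mL
gentamicin: V = C2·V2/C1 = 46.1 µg/mL × 1800 mL ÷ 50000 µg/mL = 1.66 mL
Tris-HCl: dilute stock: 9.57 mM × 1800 mL ÷ 1390 mM = 12.39 mL

sorbitol 15.86 g; sucrose 84.12 mL; gentamicin 1.66 mL; Tris-HCl 12.39 mL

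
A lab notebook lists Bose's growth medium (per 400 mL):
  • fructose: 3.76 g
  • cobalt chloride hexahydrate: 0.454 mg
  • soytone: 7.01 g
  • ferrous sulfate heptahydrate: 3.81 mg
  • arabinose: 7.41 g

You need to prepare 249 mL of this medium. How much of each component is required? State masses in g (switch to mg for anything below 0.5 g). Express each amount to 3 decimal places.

fructose 2.341 g; cobalt chloride hexahydrate 0.283 mg; soytone 4.364 g; ferrous sulfate heptahydrate 2.372 mg; arabinose 4.613 g

Scale factor = 249 mL / 400 mL = 0.6225.
fructose: 3.76 g × (249 mL / 400 mL) = 2.341 g
cobalt chloride hexahydrate: 0.454 mg × (249 mL / 400 mL) = 0.283 mg
soytone: 7.01 g × (249 mL / 400 mL) = 4.364 g
ferrous sulfate heptahydrate: 3.81 mg × (249 mL / 400 mL) = 2.372 mg
arabinose: 7.41 g × (249 mL / 400 mL) = 4.613 g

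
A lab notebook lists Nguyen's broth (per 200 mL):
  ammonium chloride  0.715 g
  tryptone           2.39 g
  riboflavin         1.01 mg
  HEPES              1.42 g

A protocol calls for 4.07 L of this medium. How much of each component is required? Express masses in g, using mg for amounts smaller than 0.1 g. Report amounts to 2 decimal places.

Ratio of target to recipe volume: 4070 / 200 = 20.35.
ammonium chloride: 0.715 g × (4070 mL / 200 mL) = 14.55 g
tryptone: 2.39 g × (4070 mL / 200 mL) = 48.64 g
riboflavin: 1.01 mg × (4070 mL / 200 mL) = 20.55 mg
HEPES: 1.42 g × (4070 mL / 200 mL) = 28.90 g

ammonium chloride 14.55 g; tryptone 48.64 g; riboflavin 20.55 mg; HEPES 28.90 g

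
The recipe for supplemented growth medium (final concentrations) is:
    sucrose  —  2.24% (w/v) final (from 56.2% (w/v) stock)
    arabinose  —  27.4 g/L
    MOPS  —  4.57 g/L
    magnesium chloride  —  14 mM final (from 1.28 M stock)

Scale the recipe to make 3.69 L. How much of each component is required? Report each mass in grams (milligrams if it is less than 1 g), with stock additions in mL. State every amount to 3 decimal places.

Working volume: 3.69 L.
sucrose: V = C2·V2/C1 = 2.24% ÷ 56.2% × 3690 mL = 147.075 mL
arabinose: 27.4 g/L × 3.69 L = 101.106 g
MOPS: 4.57 g/L × 3.69 L = 16.863 g
magnesium chloride: dilute stock: 14 mM × 3690 mL ÷ 1280 mM = 40.359 mL

sucrose 147.075 mL; arabinose 101.106 g; MOPS 16.863 g; magnesium chloride 40.359 mL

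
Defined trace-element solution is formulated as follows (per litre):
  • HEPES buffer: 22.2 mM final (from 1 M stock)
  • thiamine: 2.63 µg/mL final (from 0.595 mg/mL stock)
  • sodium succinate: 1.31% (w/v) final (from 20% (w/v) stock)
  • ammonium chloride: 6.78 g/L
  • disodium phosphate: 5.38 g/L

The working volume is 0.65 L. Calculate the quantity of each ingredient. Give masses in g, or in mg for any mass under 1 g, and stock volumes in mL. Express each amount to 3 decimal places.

HEPES buffer 14.430 mL; thiamine 2.873 mL; sodium succinate 42.575 mL; ammonium chloride 4.407 g; disodium phosphate 3.497 g

Working volume: 0.65 L.
HEPES buffer: dilute stock: 22.2 mM × 650 mL ÷ 1000 mM = 14.430 mL
thiamine: C1V1 = C2V2 → 2.63 µg/mL × 650 mL ÷ 595 µg/mL = 2.873 mL
sodium succinate: V = C2·V2/C1 = 1.31% ÷ 20% × 650 mL = 42.575 mL
ammonium chloride: 6.78 g/L × 0.65 L = 4.407 g
disodium phosphate: 5.38 g/L × 0.65 L = 3.497 g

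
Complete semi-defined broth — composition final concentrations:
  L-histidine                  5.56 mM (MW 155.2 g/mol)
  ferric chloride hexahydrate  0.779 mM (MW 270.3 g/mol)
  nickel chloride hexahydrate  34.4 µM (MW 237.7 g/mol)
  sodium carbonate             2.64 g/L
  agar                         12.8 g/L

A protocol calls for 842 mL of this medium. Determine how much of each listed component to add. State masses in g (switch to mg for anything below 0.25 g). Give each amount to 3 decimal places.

Scale factor relative to 1 L: 0.842.
L-histidine: 5.56 mmol/L × 155.2 g/mol × 0.842 L ÷ 1000 = 0.727 g
ferric chloride hexahydrate: 0.779 mmol/L × 270.3 mg/mmol × 0.842 L = 177.295 mg
nickel chloride hexahydrate: 34.4 µmol/L × 237.7 g/mol × 0.842 L ÷ 1000 = 6.885 mg
sodium carbonate: 2.64 g/L × 0.842 L = 2.223 g
agar: 12.8 g/L × 0.842 L = 10.778 g

L-histidine 0.727 g; ferric chloride hexahydrate 177.295 mg; nickel chloride hexahydrate 6.885 mg; sodium carbonate 2.223 g; agar 10.778 g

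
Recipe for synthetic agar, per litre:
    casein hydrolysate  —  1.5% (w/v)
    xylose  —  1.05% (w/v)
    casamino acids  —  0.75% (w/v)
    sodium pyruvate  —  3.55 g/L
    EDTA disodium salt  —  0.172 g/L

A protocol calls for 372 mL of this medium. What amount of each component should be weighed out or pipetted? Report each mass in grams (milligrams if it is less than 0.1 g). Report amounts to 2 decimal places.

casein hydrolysate 5.58 g; xylose 3.91 g; casamino acids 2.79 g; sodium pyruvate 1.32 g; EDTA disodium salt 63.98 mg

Scale factor relative to 1 L: 0.372.
casein hydrolysate: 1.5% w/v = 15 g/L → 15 × 0.372 L = 5.58 g
xylose: 1.05 g per 100 mL × 372 mL ÷ 100 = 3.91 g
casamino acids: 0.75 g per 100 mL × 372 mL ÷ 100 = 2.79 g
sodium pyruvate: 3.55 g/L × 0.372 L = 1.32 g
EDTA disodium salt: 0.172 g/L × 0.372 L = 0.063984 g = 63.98 mg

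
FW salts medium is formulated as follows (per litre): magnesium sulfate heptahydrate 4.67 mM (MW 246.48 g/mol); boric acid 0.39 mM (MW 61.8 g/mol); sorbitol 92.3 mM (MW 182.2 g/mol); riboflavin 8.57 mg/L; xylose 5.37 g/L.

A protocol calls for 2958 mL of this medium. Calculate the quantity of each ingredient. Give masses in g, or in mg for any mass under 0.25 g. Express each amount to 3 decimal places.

Scale factor relative to 1 L: 2.958.
magnesium sulfate heptahydrate: 4.67 mmol/L × 246.48 g/mol × 2.958 L ÷ 1000 = 3.405 g
boric acid: 0.39 mmol/L × 61.8 mg/mmol × 2.958 L = 71.294 mg
sorbitol: 92.3 mmol/L × 182.2 g/mol × 2.958 L ÷ 1000 = 49.745 g
riboflavin: 8.57 mg/L × 2.958 L = 25.350 mg
xylose: 5.37 g/L × 2.958 L = 15.884 g

magnesium sulfate heptahydrate 3.405 g; boric acid 71.294 mg; sorbitol 49.745 g; riboflavin 25.350 mg; xylose 15.884 g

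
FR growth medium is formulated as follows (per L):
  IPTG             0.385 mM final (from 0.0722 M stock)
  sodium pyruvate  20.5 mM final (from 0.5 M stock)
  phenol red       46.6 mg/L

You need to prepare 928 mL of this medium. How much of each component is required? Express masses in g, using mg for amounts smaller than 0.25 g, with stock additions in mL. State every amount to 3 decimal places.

IPTG 4.948 mL; sodium pyruvate 38.048 mL; phenol red 43.245 mg

Target volume = 928 mL = 0.928 L.
IPTG: C1V1 = C2V2 → 0.385 mM × 928 mL ÷ 72.2 mM = 4.948 mL
sodium pyruvate: C1V1 = C2V2 → 20.5 mM × 928 mL ÷ 500 mM = 38.048 mL
phenol red: 46.6 mg/L × 0.928 L = 43.245 mg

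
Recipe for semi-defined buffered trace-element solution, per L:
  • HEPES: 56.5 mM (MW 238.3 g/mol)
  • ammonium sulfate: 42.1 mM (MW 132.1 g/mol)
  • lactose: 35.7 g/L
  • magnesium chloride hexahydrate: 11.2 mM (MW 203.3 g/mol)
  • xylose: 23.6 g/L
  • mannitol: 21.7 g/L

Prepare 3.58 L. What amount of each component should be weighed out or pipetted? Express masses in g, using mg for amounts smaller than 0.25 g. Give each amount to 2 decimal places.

Working volume: 3.58 L.
HEPES: 56.5 mmol/L × 238.3 g/mol × 3.58 L ÷ 1000 = 48.20 g
ammonium sulfate: 42.1 mmol/L × 132.1 g/mol × 3.58 L ÷ 1000 = 19.91 g
lactose: 35.7 g/L × 3.58 L = 127.81 g
magnesium chloride hexahydrate: 11.2 mmol/L × 203.3 g/mol × 3.58 L ÷ 1000 = 8.15 g
xylose: 23.6 g/L × 3.58 L = 84.49 g
mannitol: 21.7 g/L × 3.58 L = 77.69 g

HEPES 48.20 g; ammonium sulfate 19.91 g; lactose 127.81 g; magnesium chloride hexahydrate 8.15 g; xylose 84.49 g; mannitol 77.69 g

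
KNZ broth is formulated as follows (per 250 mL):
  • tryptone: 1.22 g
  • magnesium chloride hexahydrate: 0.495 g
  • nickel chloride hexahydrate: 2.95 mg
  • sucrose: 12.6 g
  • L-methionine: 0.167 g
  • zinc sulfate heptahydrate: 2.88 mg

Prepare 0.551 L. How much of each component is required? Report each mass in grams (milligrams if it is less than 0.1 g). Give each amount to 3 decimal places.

tryptone 2.689 g; magnesium chloride hexahydrate 1.091 g; nickel chloride hexahydrate 6.502 mg; sucrose 27.770 g; L-methionine 0.368 g; zinc sulfate heptahydrate 6.348 mg

Scale factor = 551 mL / 250 mL = 2.204.
tryptone: 1.22 g × (551 mL / 250 mL) = 2.689 g
magnesium chloride hexahydrate: 0.495 g × (551 mL / 250 mL) = 1.091 g
nickel chloride hexahydrate: 2.95 mg × (551 mL / 250 mL) = 6.502 mg
sucrose: 12.6 g × (551 mL / 250 mL) = 27.770 g
L-methionine: 0.167 g × (551 mL / 250 mL) = 0.368 g
zinc sulfate heptahydrate: 2.88 mg × (551 mL / 250 mL) = 6.348 mg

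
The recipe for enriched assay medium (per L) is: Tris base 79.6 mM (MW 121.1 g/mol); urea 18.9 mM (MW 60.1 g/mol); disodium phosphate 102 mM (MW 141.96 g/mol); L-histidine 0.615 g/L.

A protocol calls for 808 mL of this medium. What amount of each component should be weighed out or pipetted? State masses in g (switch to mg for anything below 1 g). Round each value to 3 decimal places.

Scale factor relative to 1 L: 0.808.
Tris base: 79.6 mmol/L × 121.1 g/mol × 0.808 L ÷ 1000 = 7.789 g
urea: 18.9 mmol/L × 60.1 mg/mmol × 0.808 L = 917.799 mg
disodium phosphate: 102 mmol/L × 141.96 g/mol × 0.808 L ÷ 1000 = 11.700 g
L-histidine: 0.615 g/L × 0.808 L = 0.49692 g = 496.920 mg

Tris base 7.789 g; urea 917.799 mg; disodium phosphate 11.700 g; L-histidine 496.920 mg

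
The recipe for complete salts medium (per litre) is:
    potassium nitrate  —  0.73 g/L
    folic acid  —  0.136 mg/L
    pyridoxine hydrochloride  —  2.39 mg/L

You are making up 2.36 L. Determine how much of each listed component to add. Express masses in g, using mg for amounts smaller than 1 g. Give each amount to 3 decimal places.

potassium nitrate 1.723 g; folic acid 0.321 mg; pyridoxine hydrochloride 5.640 mg

Scale factor relative to 1 L: 2.36.
potassium nitrate: 0.73 g/L × 2.36 L = 1.723 g
folic acid: 0.136 mg/L × 2.36 L = 0.321 mg
pyridoxine hydrochloride: 2.39 mg/L × 2.36 L = 5.640 mg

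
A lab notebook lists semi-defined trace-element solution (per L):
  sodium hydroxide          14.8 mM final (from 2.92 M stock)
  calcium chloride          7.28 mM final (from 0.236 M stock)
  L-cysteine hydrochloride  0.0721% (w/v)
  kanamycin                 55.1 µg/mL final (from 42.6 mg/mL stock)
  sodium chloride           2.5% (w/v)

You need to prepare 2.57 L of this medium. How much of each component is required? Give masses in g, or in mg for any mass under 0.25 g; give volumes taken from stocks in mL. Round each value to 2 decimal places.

sodium hydroxide 13.03 mL; calcium chloride 79.28 mL; L-cysteine hydrochloride 1.85 g; kanamycin 3.32 mL; sodium chloride 64.25 g

Scale factor relative to 1 L: 2.57.
sodium hydroxide: dilute stock: 14.8 mM × 2570 mL ÷ 2920 mM = 13.03 mL
calcium chloride: dilute stock: 7.28 mM × 2570 mL ÷ 236 mM = 79.28 mL
L-cysteine hydrochloride: 0.0721% w/v = 0.721 g/L → 0.721 × 2.57 L = 1.85 g
kanamycin: dilute stock: 55.1 µg/mL × 2570 mL ÷ 42600 µg/mL = 3.32 mL
sodium chloride: 2.5% w/v = 25 g/L → 25 × 2.57 L = 64.25 g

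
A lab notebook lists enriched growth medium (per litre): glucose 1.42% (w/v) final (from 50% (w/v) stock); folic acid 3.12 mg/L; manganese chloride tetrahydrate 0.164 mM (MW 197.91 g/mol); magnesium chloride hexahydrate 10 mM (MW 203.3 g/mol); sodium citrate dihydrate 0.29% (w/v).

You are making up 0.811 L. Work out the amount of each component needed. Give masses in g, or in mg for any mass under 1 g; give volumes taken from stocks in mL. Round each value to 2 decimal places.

Scale factor relative to 1 L: 0.811.
glucose: dilute stock: 1.42% ÷ 50% × 811 mL = 23.03 mL
folic acid: 3.12 mg/L × 0.811 L = 2.53 mg
manganese chloride tetrahydrate: 0.164 mmol/L × 197.91 mg/mmol × 0.811 L = 26.32 mg
magnesium chloride hexahydrate: 10 mmol/L × 203.3 g/mol × 0.811 L ÷ 1000 = 1.65 g
sodium citrate dihydrate: 0.29% w/v = 2.9 g/L → 2.9 × 0.811 L = 2.35 g

glucose 23.03 mL; folic acid 2.53 mg; manganese chloride tetrahydrate 26.32 mg; magnesium chloride hexahydrate 1.65 g; sodium citrate dihydrate 2.35 g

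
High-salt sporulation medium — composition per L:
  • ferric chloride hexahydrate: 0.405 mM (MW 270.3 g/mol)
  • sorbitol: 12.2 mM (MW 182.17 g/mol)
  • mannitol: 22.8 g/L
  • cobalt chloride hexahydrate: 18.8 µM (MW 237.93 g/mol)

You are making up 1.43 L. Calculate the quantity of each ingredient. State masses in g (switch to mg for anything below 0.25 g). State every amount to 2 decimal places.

Working volume: 1.43 L.
ferric chloride hexahydrate: 0.405 mmol/L × 270.3 mg/mmol × 1.43 L = 156.54 mg
sorbitol: 12.2 mmol/L × 182.17 g/mol × 1.43 L ÷ 1000 = 3.18 g
mannitol: 22.8 g/L × 1.43 L = 32.60 g
cobalt chloride hexahydrate: 18.8 µmol/L × 237.93 g/mol × 1.43 L ÷ 1000 = 6.40 mg

ferric chloride hexahydrate 156.54 mg; sorbitol 3.18 g; mannitol 32.60 g; cobalt chloride hexahydrate 6.40 mg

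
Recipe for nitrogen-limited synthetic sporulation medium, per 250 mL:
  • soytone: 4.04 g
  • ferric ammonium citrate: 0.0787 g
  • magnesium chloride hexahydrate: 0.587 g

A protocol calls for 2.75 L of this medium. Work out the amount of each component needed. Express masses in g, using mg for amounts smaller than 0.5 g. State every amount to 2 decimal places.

soytone 44.44 g; ferric ammonium citrate 0.87 g; magnesium chloride hexahydrate 6.46 g

Scale factor = 2750 mL / 250 mL = 11.
soytone: 4.04 g × (2750 mL / 250 mL) = 44.44 g
ferric ammonium citrate: 0.0787 g × (2750 mL / 250 mL) = 0.87 g
magnesium chloride hexahydrate: 0.587 g × (2750 mL / 250 mL) = 6.46 g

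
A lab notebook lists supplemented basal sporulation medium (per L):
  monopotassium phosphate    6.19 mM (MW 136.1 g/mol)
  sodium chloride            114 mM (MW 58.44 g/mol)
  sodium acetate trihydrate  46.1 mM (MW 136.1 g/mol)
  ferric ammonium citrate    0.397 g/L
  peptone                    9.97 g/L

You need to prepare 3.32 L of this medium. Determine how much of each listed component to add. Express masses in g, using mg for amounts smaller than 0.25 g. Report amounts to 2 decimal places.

Scale factor relative to 1 L: 3.32.
monopotassium phosphate: 6.19 mmol/L × 136.1 g/mol × 3.32 L ÷ 1000 = 2.80 g
sodium chloride: 114 mmol/L × 58.44 g/mol × 3.32 L ÷ 1000 = 22.12 g
sodium acetate trihydrate: 46.1 mmol/L × 136.1 g/mol × 3.32 L ÷ 1000 = 20.83 g
ferric ammonium citrate: 0.397 g/L × 3.32 L = 1.32 g
peptone: 9.97 g/L × 3.32 L = 33.10 g

monopotassium phosphate 2.80 g; sodium chloride 22.12 g; sodium acetate trihydrate 20.83 g; ferric ammonium citrate 1.32 g; peptone 33.10 g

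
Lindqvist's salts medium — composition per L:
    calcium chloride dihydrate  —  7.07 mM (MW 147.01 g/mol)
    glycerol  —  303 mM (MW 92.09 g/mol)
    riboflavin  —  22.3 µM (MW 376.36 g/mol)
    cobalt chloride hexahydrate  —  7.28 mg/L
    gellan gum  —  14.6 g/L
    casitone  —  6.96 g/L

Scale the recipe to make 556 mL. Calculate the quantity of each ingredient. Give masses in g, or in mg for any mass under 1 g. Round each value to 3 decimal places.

Working volume: 556 mL = 0.556 L.
calcium chloride dihydrate: 7.07 mmol/L × 147.01 mg/mmol × 0.556 L = 577.885 mg
glycerol: 303 mmol/L × 92.09 g/mol × 0.556 L ÷ 1000 = 15.514 g
riboflavin: 22.3 µmol/L × 376.36 g/mol × 0.556 L ÷ 1000 = 4.666 mg
cobalt chloride hexahydrate: 7.28 mg/L × 0.556 L = 4.048 mg
gellan gum: 14.6 g/L × 0.556 L = 8.118 g
casitone: 6.96 g/L × 0.556 L = 3.870 g

calcium chloride dihydrate 577.885 mg; glycerol 15.514 g; riboflavin 4.666 mg; cobalt chloride hexahydrate 4.048 mg; gellan gum 8.118 g; casitone 3.870 g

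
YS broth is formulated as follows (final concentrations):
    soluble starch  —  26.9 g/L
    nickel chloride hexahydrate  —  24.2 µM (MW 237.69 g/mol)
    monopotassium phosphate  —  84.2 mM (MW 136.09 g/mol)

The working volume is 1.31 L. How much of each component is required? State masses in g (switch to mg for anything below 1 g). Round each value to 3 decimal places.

soluble starch 35.239 g; nickel chloride hexahydrate 7.535 mg; monopotassium phosphate 15.011 g

Working volume: 1.31 L.
soluble starch: 26.9 g/L × 1.31 L = 35.239 g
nickel chloride hexahydrate: 24.2 µmol/L × 237.69 g/mol × 1.31 L ÷ 1000 = 7.535 mg
monopotassium phosphate: 84.2 mmol/L × 136.09 g/mol × 1.31 L ÷ 1000 = 15.011 g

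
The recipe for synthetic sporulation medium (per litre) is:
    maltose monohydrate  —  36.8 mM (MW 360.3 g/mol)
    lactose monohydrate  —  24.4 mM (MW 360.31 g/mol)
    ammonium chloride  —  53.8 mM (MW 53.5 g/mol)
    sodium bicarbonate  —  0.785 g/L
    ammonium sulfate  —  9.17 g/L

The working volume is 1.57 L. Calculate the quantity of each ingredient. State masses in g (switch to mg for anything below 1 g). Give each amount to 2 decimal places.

Scale factor relative to 1 L: 1.57.
maltose monohydrate: 36.8 mmol/L × 360.3 g/mol × 1.57 L ÷ 1000 = 20.82 g
lactose monohydrate: 24.4 mmol/L × 360.31 g/mol × 1.57 L ÷ 1000 = 13.80 g
ammonium chloride: 53.8 mmol/L × 53.5 g/mol × 1.57 L ÷ 1000 = 4.52 g
sodium bicarbonate: 0.785 g/L × 1.57 L = 1.23 g
ammonium sulfate: 9.17 g/L × 1.57 L = 14.40 g

maltose monohydrate 20.82 g; lactose monohydrate 13.80 g; ammonium chloride 4.52 g; sodium bicarbonate 1.23 g; ammonium sulfate 14.40 g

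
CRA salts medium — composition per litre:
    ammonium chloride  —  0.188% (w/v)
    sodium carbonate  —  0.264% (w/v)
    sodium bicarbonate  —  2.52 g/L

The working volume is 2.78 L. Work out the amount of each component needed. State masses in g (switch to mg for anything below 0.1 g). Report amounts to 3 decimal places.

Scale factor relative to 1 L: 2.78.
ammonium chloride: 0.188 g per 100 mL × 2780 mL ÷ 100 = 5.226 g
sodium carbonate: 0.264% w/v = 2.64 g/L → 2.64 × 2.78 L = 7.339 g
sodium bicarbonate: 2.52 g/L × 2.78 L = 7.006 g

ammonium chloride 5.226 g; sodium carbonate 7.339 g; sodium bicarbonate 7.006 g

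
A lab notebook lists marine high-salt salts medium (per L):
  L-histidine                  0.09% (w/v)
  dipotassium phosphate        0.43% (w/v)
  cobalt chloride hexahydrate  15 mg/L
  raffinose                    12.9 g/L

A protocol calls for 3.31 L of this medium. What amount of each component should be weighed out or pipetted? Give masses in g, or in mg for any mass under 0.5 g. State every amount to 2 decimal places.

Working volume: 3.31 L.
L-histidine: 0.09 g per 100 mL × 3310 mL ÷ 100 = 2.98 g
dipotassium phosphate: 0.43% w/v = 4.3 g/L → 4.3 × 3.31 L = 14.23 g
cobalt chloride hexahydrate: 15 mg/L × 3.31 L = 49.65 mg
raffinose: 12.9 g/L × 3.31 L = 42.70 g

L-histidine 2.98 g; dipotassium phosphate 14.23 g; cobalt chloride hexahydrate 49.65 mg; raffinose 42.70 g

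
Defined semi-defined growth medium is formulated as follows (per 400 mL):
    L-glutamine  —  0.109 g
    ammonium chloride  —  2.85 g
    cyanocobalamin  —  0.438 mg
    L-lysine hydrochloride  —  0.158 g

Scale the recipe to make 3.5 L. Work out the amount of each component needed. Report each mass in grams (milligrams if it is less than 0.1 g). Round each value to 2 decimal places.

Ratio of target to recipe volume: 3500 / 400 = 8.75.
L-glutamine: 0.109 g × (3500 mL / 400 mL) = 0.95 g
ammonium chloride: 2.85 g × (3500 mL / 400 mL) = 24.94 g
cyanocobalamin: 0.438 mg × (3500 mL / 400 mL) = 3.83 mg
L-lysine hydrochloride: 0.158 g × (3500 mL / 400 mL) = 1.38 g

L-glutamine 0.95 g; ammonium chloride 24.94 g; cyanocobalamin 3.83 mg; L-lysine hydrochloride 1.38 g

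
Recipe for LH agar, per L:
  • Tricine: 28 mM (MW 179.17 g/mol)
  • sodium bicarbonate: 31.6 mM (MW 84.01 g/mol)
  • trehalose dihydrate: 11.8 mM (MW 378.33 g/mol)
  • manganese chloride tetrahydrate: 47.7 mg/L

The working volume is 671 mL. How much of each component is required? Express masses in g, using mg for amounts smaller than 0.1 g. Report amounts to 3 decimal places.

Tricine 3.366 g; sodium bicarbonate 1.781 g; trehalose dihydrate 2.996 g; manganese chloride tetrahydrate 32.007 mg

Target volume = 671 mL = 0.671 L.
Tricine: 28 mmol/L × 179.17 g/mol × 0.671 L ÷ 1000 = 3.366 g
sodium bicarbonate: 31.6 mmol/L × 84.01 g/mol × 0.671 L ÷ 1000 = 1.781 g
trehalose dihydrate: 11.8 mmol/L × 378.33 g/mol × 0.671 L ÷ 1000 = 2.996 g
manganese chloride tetrahydrate: 47.7 mg/L × 0.671 L = 32.007 mg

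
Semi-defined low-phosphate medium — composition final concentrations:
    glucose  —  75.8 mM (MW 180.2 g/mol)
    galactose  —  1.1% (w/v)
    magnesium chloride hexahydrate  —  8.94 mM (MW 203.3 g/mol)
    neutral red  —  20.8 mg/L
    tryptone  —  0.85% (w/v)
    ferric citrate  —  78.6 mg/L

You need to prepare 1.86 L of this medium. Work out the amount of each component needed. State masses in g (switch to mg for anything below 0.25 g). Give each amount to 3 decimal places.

glucose 25.406 g; galactose 20.460 g; magnesium chloride hexahydrate 3.381 g; neutral red 38.688 mg; tryptone 15.810 g; ferric citrate 146.196 mg

Working volume: 1.86 L.
glucose: 75.8 mmol/L × 180.2 g/mol × 1.86 L ÷ 1000 = 25.406 g
galactose: 1.1 g per 100 mL × 1860 mL ÷ 100 = 20.460 g
magnesium chloride hexahydrate: 8.94 mmol/L × 203.3 g/mol × 1.86 L ÷ 1000 = 3.381 g
neutral red: 20.8 mg/L × 1.86 L = 38.688 mg
tryptone: 0.85% w/v = 8.5 g/L → 8.5 × 1.86 L = 15.810 g
ferric citrate: 78.6 mg/L × 1.86 L = 146.196 mg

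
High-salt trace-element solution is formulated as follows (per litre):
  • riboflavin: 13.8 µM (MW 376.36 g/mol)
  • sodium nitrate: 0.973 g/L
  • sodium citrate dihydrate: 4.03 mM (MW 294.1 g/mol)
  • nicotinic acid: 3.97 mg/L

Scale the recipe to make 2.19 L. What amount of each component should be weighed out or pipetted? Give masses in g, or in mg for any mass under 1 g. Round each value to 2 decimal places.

riboflavin 11.37 mg; sodium nitrate 2.13 g; sodium citrate dihydrate 2.60 g; nicotinic acid 8.69 mg

Scale factor relative to 1 L: 2.19.
riboflavin: 13.8 µmol/L × 376.36 g/mol × 2.19 L ÷ 1000 = 11.37 mg
sodium nitrate: 0.973 g/L × 2.19 L = 2.13 g
sodium citrate dihydrate: 4.03 mmol/L × 294.1 g/mol × 2.19 L ÷ 1000 = 2.60 g
nicotinic acid: 3.97 mg/L × 2.19 L = 8.69 mg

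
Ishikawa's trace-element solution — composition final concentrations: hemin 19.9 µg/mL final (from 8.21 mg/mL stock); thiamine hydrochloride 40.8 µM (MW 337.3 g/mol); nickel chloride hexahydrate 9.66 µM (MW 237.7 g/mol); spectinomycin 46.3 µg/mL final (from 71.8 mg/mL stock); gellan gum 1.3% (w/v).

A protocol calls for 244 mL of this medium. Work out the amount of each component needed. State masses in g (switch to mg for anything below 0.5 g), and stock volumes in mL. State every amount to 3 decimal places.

Working volume: 244 mL = 0.244 L.
hemin: C1V1 = C2V2 → 19.9 µg/mL × 244 mL ÷ 8210 µg/mL = 0.591 mL
thiamine hydrochloride: 40.8 µmol/L × 337.3 g/mol × 0.244 L ÷ 1000 = 3.358 mg
nickel chloride hexahydrate: 9.66 µmol/L × 237.7 g/mol × 0.244 L ÷ 1000 = 0.560 mg
spectinomycin: V = C2·V2/C1 = 46.3 µg/mL × 244 mL ÷ 71800 µg/mL = 0.157 mL
gellan gum: 1.3 g per 100 mL × 244 mL ÷ 100 = 3.172 g

hemin 0.591 mL; thiamine hydrochloride 3.358 mg; nickel chloride hexahydrate 0.560 mg; spectinomycin 0.157 mL; gellan gum 3.172 g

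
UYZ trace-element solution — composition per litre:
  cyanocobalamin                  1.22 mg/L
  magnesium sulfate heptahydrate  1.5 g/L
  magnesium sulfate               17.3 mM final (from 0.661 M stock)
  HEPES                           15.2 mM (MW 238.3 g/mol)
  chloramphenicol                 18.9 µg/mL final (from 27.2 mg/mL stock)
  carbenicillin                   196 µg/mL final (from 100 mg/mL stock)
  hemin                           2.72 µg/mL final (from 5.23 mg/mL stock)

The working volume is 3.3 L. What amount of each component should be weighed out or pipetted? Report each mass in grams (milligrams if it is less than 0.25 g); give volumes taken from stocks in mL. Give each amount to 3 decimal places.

Scale factor relative to 1 L: 3.3.
cyanocobalamin: 1.22 mg/L × 3.3 L = 4.026 mg
magnesium sulfate heptahydrate: 1.5 g/L × 3.3 L = 4.950 g
magnesium sulfate: dilute stock: 17.3 mM × 3300 mL ÷ 661 mM = 86.369 mL
HEPES: 15.2 mmol/L × 238.3 g/mol × 3.3 L ÷ 1000 = 11.953 g
chloramphenicol: C1V1 = C2V2 → 18.9 µg/mL × 3300 mL ÷ 27200 µg/mL = 2.293 mL
carbenicillin: dilute stock: 196 µg/mL × 3300 mL ÷ 100000 µg/mL = 6.468 mL
hemin: V = C2·V2/C1 = 2.72 µg/mL × 3300 mL ÷ 5230 µg/mL = 1.716 mL

cyanocobalamin 4.026 mg; magnesium sulfate heptahydrate 4.950 g; magnesium sulfate 86.369 mL; HEPES 11.953 g; chloramphenicol 2.293 mL; carbenicillin 6.468 mL; hemin 1.716 mL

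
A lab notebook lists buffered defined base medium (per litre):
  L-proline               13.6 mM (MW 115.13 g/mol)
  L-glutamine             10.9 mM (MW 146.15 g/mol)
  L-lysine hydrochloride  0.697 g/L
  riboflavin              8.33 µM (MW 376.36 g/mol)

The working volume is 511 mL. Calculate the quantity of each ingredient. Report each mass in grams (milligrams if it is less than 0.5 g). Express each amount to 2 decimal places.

Target volume = 511 mL = 0.511 L.
L-proline: 13.6 mmol/L × 115.13 g/mol × 0.511 L ÷ 1000 = 0.80 g
L-glutamine: 10.9 mmol/L × 146.15 g/mol × 0.511 L ÷ 1000 = 0.81 g
L-lysine hydrochloride: 0.697 g/L × 0.511 L = 0.356167 g = 356.17 mg
riboflavin: 8.33 µmol/L × 376.36 g/mol × 0.511 L ÷ 1000 = 1.60 mg

L-proline 0.80 g; L-glutamine 0.81 g; L-lysine hydrochloride 356.17 mg; riboflavin 1.60 mg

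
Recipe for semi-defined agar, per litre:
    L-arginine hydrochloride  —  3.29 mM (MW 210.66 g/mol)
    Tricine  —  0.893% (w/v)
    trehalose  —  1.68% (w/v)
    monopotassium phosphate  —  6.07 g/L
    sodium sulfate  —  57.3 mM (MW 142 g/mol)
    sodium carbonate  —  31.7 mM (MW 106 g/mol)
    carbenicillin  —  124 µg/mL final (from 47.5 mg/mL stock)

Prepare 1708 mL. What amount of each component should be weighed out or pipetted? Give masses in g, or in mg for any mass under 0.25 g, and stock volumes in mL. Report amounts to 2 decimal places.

Target volume = 1708 mL = 1.708 L.
L-arginine hydrochloride: 3.29 mmol/L × 210.66 g/mol × 1.708 L ÷ 1000 = 1.18 g
Tricine: 0.893% w/v = 8.93 g/L → 8.93 × 1.708 L = 15.25 g
trehalose: 1.68 g per 100 mL × 1708 mL ÷ 100 = 28.69 g
monopotassium phosphate: 6.07 g/L × 1.708 L = 10.37 g
sodium sulfate: 57.3 mmol/L × 142 g/mol × 1.708 L ÷ 1000 = 13.90 g
sodium carbonate: 31.7 mmol/L × 106 g/mol × 1.708 L ÷ 1000 = 5.74 g
carbenicillin: V = C2·V2/C1 = 124 µg/mL × 1708 mL ÷ 47500 µg/mL = 4.46 mL

L-arginine hydrochloride 1.18 g; Tricine 15.25 g; trehalose 28.69 g; monopotassium phosphate 10.37 g; sodium sulfate 13.90 g; sodium carbonate 5.74 g; carbenicillin 4.46 mL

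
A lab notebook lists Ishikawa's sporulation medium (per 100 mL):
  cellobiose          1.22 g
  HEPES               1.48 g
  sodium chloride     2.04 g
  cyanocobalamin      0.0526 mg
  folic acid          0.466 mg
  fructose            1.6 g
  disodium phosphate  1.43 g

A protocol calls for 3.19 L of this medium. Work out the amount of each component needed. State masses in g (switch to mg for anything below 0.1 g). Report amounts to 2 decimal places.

Ratio of target to recipe volume: 3190 / 100 = 31.9.
cellobiose: 1.22 g × (3190 mL / 100 mL) = 38.92 g
HEPES: 1.48 g × (3190 mL / 100 mL) = 47.21 g
sodium chloride: 2.04 g × (3190 mL / 100 mL) = 65.08 g
cyanocobalamin: 0.0526 mg × (3190 mL / 100 mL) = 1.68 mg
folic acid: 0.466 mg × (3190 mL / 100 mL) = 14.87 mg
fructose: 1.6 g × (3190 mL / 100 mL) = 51.04 g
disodium phosphate: 1.43 g × (3190 mL / 100 mL) = 45.62 g

cellobiose 38.92 g; HEPES 47.21 g; sodium chloride 65.08 g; cyanocobalamin 1.68 mg; folic acid 14.87 mg; fructose 51.04 g; disodium phosphate 45.62 g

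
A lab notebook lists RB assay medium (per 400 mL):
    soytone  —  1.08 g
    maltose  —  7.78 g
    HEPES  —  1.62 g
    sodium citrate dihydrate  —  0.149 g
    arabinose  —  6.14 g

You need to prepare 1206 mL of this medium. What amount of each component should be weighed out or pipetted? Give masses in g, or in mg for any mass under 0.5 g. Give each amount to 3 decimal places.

Ratio of target to recipe volume: 1206 / 400 = 3.015.
soytone: 1.08 g × (1206 mL / 400 mL) = 3.256 g
maltose: 7.78 g × (1206 mL / 400 mL) = 23.457 g
HEPES: 1.62 g × (1206 mL / 400 mL) = 4.884 g
sodium citrate dihydrate: 0.149 g × (1206 mL / 400 mL) = 0.449235 g = 449.235 mg
arabinose: 6.14 g × (1206 mL / 400 mL) = 18.512 g

soytone 3.256 g; maltose 23.457 g; HEPES 4.884 g; sodium citrate dihydrate 449.235 mg; arabinose 18.512 g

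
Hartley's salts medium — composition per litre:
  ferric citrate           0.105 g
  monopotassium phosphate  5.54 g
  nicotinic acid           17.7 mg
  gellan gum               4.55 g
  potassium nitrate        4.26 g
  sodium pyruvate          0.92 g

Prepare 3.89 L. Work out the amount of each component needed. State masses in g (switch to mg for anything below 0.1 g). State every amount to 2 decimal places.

ferric citrate 0.41 g; monopotassium phosphate 21.55 g; nicotinic acid 68.85 mg; gellan gum 17.70 g; potassium nitrate 16.57 g; sodium pyruvate 3.58 g

Ratio of target to recipe volume: 3890 / 1000 = 3.89.
ferric citrate: 0.105 g × (3890 mL / 1000 mL) = 0.41 g
monopotassium phosphate: 5.54 g × (3890 mL / 1000 mL) = 21.55 g
nicotinic acid: 17.7 mg × (3890 mL / 1000 mL) = 68.85 mg
gellan gum: 4.55 g × (3890 mL / 1000 mL) = 17.70 g
potassium nitrate: 4.26 g × (3890 mL / 1000 mL) = 16.57 g
sodium pyruvate: 0.92 g × (3890 mL / 1000 mL) = 3.58 g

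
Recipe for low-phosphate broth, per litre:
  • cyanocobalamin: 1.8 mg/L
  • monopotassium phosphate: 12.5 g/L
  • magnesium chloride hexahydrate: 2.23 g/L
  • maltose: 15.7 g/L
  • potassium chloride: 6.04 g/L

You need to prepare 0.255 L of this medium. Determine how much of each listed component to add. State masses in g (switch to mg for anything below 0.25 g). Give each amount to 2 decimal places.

cyanocobalamin 0.46 mg; monopotassium phosphate 3.19 g; magnesium chloride hexahydrate 0.57 g; maltose 4.00 g; potassium chloride 1.54 g

Working volume: 0.255 L.
cyanocobalamin: 1.8 mg/L × 0.255 L = 0.46 mg
monopotassium phosphate: 12.5 g/L × 0.255 L = 3.19 g
magnesium chloride hexahydrate: 2.23 g/L × 0.255 L = 0.57 g
maltose: 15.7 g/L × 0.255 L = 4.00 g
potassium chloride: 6.04 g/L × 0.255 L = 1.54 g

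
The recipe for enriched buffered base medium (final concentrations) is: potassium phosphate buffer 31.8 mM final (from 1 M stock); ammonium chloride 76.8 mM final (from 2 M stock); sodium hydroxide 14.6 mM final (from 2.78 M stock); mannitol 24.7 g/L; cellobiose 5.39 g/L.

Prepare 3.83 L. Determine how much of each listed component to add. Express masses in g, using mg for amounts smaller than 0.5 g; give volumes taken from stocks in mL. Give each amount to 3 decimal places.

potassium phosphate buffer 121.794 mL; ammonium chloride 147.072 mL; sodium hydroxide 20.114 mL; mannitol 94.601 g; cellobiose 20.644 g

Scale factor relative to 1 L: 3.83.
potassium phosphate buffer: V = C2·V2/C1 = 31.8 mM × 3830 mL ÷ 1000 mM = 121.794 mL
ammonium chloride: dilute stock: 76.8 mM × 3830 mL ÷ 2000 mM = 147.072 mL
sodium hydroxide: dilute stock: 14.6 mM × 3830 mL ÷ 2780 mM = 20.114 mL
mannitol: 24.7 g/L × 3.83 L = 94.601 g
cellobiose: 5.39 g/L × 3.83 L = 20.644 g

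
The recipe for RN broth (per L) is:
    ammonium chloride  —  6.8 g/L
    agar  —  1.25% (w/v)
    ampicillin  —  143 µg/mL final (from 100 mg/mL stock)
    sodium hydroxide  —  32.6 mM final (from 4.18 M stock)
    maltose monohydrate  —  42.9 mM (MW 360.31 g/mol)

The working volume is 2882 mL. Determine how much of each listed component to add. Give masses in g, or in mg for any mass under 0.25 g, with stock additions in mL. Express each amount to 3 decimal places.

Scale factor relative to 1 L: 2.882.
ammonium chloride: 6.8 g/L × 2.882 L = 19.598 g
agar: 1.25 g per 100 mL × 2882 mL ÷ 100 = 36.025 g
ampicillin: C1V1 = C2V2 → 143 µg/mL × 2882 mL ÷ 100000 µg/mL = 4.121 mL
sodium hydroxide: dilute stock: 32.6 mM × 2882 mL ÷ 4180 mM = 22.477 mL
maltose monohydrate: 42.9 mmol/L × 360.31 g/mol × 2.882 L ÷ 1000 = 44.548 g

ammonium chloride 19.598 g; agar 36.025 g; ampicillin 4.121 mL; sodium hydroxide 22.477 mL; maltose monohydrate 44.548 g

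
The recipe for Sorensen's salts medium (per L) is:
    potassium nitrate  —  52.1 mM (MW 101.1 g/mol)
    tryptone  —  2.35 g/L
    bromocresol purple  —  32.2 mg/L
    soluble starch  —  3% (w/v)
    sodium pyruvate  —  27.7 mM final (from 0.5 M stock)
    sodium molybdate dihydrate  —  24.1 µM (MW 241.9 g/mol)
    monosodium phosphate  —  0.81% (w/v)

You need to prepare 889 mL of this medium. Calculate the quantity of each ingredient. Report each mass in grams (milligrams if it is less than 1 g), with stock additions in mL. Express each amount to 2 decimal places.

Scale factor relative to 1 L: 0.889.
potassium nitrate: 52.1 mmol/L × 101.1 g/mol × 0.889 L ÷ 1000 = 4.68 g
tryptone: 2.35 g/L × 0.889 L = 2.09 g
bromocresol purple: 32.2 mg/L × 0.889 L = 28.63 mg
soluble starch: 3 g per 100 mL × 889 mL ÷ 100 = 26.67 g
sodium pyruvate: C1V1 = C2V2 → 27.7 mM × 889 mL ÷ 500 mM = 49.25 mL
sodium molybdate dihydrate: 24.1 µmol/L × 241.9 g/mol × 0.889 L ÷ 1000 = 5.18 mg
monosodium phosphate: 0.81% w/v = 8.1 g/L → 8.1 × 0.889 L = 7.20 g

potassium nitrate 4.68 g; tryptone 2.09 g; bromocresol purple 28.63 mg; soluble starch 26.67 g; sodium pyruvate 49.25 mL; sodium molybdate dihydrate 5.18 mg; monosodium phosphate 7.20 g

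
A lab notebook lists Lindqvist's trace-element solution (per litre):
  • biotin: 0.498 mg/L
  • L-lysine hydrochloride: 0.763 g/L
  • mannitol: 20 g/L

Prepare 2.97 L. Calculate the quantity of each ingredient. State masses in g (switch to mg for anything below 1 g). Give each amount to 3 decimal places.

biotin 1.479 mg; L-lysine hydrochloride 2.266 g; mannitol 59.400 g

Scale factor relative to 1 L: 2.97.
biotin: 0.498 mg/L × 2.97 L = 1.479 mg
L-lysine hydrochloride: 0.763 g/L × 2.97 L = 2.266 g
mannitol: 20 g/L × 2.97 L = 59.400 g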